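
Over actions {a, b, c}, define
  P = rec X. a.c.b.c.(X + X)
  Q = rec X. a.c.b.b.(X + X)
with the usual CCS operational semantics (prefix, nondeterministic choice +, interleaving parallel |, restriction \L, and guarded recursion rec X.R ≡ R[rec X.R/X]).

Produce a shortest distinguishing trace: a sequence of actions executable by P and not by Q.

acbc

Reachable graph of P (5 states):
  u0 = rec X. a.c.b.c.(X + X) ⊢ =a=> u1
  u1 = c.b.c.((rec X. a.c.b.c.(X + X)) + (rec X. a.c.b.c.(X + X))) ⊢ =c=> u2
  u2 = b.c.((rec X. a.c.b.c.(X + X)) + (rec X. a.c.b.c.(X + X))) ⊢ =b=> u3
  u3 = c.((rec X. a.c.b.c.(X + X)) + (rec X. a.c.b.c.(X + X))) ⊢ =c=> u4
  u4 = (rec X. a.c.b.c.(X + X)) + (rec X. a.c.b.c.(X + X)) ⊢ =a=> u1
Reachable graph of Q (5 states):
  v0 = rec X. a.c.b.b.(X + X) ⊢ =a=> v1
  v1 = c.b.b.((rec X. a.c.b.b.(X + X)) + (rec X. a.c.b.b.(X + X))) ⊢ =c=> v2
  v2 = b.b.((rec X. a.c.b.b.(X + X)) + (rec X. a.c.b.b.(X + X))) ⊢ =b=> v3
  v3 = b.((rec X. a.c.b.b.(X + X)) + (rec X. a.c.b.b.(X + X))) ⊢ =b=> v4
  v4 = (rec X. a.c.b.b.(X + X)) + (rec X. a.c.b.b.(X + X)) ⊢ =a=> v1
Executing acbc from P (initial set {u0}):
  step 1 (a): {u1}
  step 2 (c): {u2}
  step 3 (b): {u3}
  step 4 (c): {u4}
  — P admits the full trace.
Executing acbc from Q (initial set {v0}):
  step 1 (a): {v1}
  step 2 (c): {v2}
  step 3 (b): {v3}
  step 4 (c): no successor for Q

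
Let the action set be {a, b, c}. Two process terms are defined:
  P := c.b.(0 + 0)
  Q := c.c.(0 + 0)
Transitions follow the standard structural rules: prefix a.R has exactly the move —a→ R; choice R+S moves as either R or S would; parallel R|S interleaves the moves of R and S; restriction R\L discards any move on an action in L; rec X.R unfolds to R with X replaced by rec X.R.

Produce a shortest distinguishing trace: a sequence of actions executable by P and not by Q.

cb

LTS(P): 3 reachable states
  s0 = c.b.(0 + 0) has moves —c→ s1
  s1 = b.(0 + 0) has moves —b→ s2
  s2 = 0 + 0 has moves deadlocked
LTS(Q): 3 reachable states
  t0 = c.c.(0 + 0) has moves —c→ t1
  t1 = c.(0 + 0) has moves —c→ t2
  t2 = 0 + 0 has moves deadlocked
Trace ⟨cb⟩ through P, begin at {s0}:
  step 1 (c): {s1}
  step 2 (b): {s2}
  P completes σ.
Trace ⟨cb⟩ through Q, begin at {t0}:
  step 1 (c): {t1}
  step 2 (b): no successor for Q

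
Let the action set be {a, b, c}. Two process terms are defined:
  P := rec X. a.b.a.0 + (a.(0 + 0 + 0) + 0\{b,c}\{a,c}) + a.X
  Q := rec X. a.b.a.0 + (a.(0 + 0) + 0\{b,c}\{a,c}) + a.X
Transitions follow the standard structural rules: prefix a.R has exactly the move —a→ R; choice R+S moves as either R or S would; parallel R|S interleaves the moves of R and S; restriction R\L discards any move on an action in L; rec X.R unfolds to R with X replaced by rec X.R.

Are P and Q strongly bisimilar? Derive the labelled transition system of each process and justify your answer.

Reachable graph of P (5 states):
  s0 = rec X. a.b.a.0 + (a.(0 + 0 + 0) + 0\{b,c}\{a,c}) + a.X → =a=> s0, =a=> s1, =a=> s2
  s1 = 0 + 0 + 0 → deadlocked
  s2 = b.a.0 → =b=> s3
  s3 = a.0 → =a=> s4
  s4 = 0 → deadlocked
Reachable graph of Q (5 states):
  t0 = rec X. a.b.a.0 + (a.(0 + 0) + 0\{b,c}\{a,c}) + a.X → =a=> t0, =a=> t1, =a=> t2
  t1 = 0 + 0 → deadlocked
  t2 = b.a.0 → =b=> t3
  t3 = a.0 → =a=> t4
  t4 = 0 → deadlocked
Partition-refinement fixed point:
  B0 = {s0, t0}
  B1 = {s1, s4, t1, t4}
  B2 = {s2, t2}
  B3 = {s3, t3}
s0 ∈ B0, t0 ∈ B0 → same block

bisimilar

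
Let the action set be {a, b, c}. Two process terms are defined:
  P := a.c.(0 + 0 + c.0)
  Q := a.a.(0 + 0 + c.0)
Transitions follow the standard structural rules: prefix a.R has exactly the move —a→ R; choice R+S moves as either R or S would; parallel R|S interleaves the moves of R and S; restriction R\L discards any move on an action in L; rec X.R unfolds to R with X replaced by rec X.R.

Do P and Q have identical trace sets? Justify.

P's transition system — 4 states:
  p0 = a.c.(0 + 0 + c.0) :: ··a··> p1
  p1 = c.(0 + 0 + c.0) :: ··c··> p2
  p2 = 0 + 0 + c.0 :: ··c··> p3
  p3 = 0 :: (no moves)
Q's transition system — 4 states:
  q0 = a.a.(0 + 0 + c.0) :: ··a··> q1
  q1 = a.(0 + 0 + c.0) :: ··a··> q2
  q2 = 0 + 0 + c.0 :: ··c··> q3
  q3 = 0 :: (no moves)
Executing ac from P (initial set {p0}):
  step 1 (a): {p1}
  step 2 (c): {p2}
  — P admits the full trace.
Executing ac from Q (initial set {q0}):
  step 1 (a): {q1}
  step 2 (c): ∅ (Q stuck)

NO — witness ⟨ac⟩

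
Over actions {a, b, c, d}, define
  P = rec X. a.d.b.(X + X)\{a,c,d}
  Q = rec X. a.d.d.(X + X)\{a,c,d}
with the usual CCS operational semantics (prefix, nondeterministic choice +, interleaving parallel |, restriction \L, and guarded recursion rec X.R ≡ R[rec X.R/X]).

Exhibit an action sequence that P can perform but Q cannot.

P's transition system — 4 states:
  s0 = rec X. a.d.b.(X + X)\{a,c,d} | =a=> s1
  s1 = d.b.((rec X. a.d.b.(X + X)\{a,c,d}) + (rec X. a.d.b.(X + X)\{a,c,d}))\{a,c,d} | =d=> s2
  s2 = b.((rec X. a.d.b.(X + X)\{a,c,d}) + (rec X. a.d.b.(X + X)\{a,c,d}))\{a,c,d} | =b=> s3
  s3 = ((rec X. a.d.b.(X + X)\{a,c,d}) + (rec X. a.d.b.(X + X)\{a,c,d}))\{a,c,d} | ∅
Q's transition system — 4 states:
  t0 = rec X. a.d.d.(X + X)\{a,c,d} | =a=> t1
  t1 = d.d.((rec X. a.d.d.(X + X)\{a,c,d}) + (rec X. a.d.d.(X + X)\{a,c,d}))\{a,c,d} | =d=> t2
  t2 = d.((rec X. a.d.d.(X + X)\{a,c,d}) + (rec X. a.d.d.(X + X)\{a,c,d}))\{a,c,d} | =d=> t3
  t3 = ((rec X. a.d.d.(X + X)\{a,c,d}) + (rec X. a.d.d.(X + X)\{a,c,d}))\{a,c,d} | ∅
Executing adb from P (initial set {s0}):
  after a @ step 1: {s1}
  after d @ step 2: {s2}
  after b @ step 3: {s3}
  P completes σ.
Executing adb from Q (initial set {t0}):
  after a @ step 1: {t1}
  after d @ step 2: {t2}
  after b @ step 3: ∅ (Q stuck)

adb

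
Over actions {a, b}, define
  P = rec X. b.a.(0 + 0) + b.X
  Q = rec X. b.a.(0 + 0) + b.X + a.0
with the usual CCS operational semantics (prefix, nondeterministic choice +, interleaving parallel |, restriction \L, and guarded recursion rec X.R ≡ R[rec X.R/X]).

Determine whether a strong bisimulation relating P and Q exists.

Reachable graph of P (3 states):
  s0 = rec X. b.a.(0 + 0) + b.X :: --b--▸ s0, --b--▸ s1
  s1 = a.(0 + 0) :: --a--▸ s2
  s2 = 0 + 0 :: deadlocked
Reachable graph of Q (4 states):
  t0 = rec X. b.a.(0 + 0) + b.X + a.0 :: --a--▸ t1, --b--▸ t0, --b--▸ t2
  t1 = 0 :: deadlocked
  t2 = a.(0 + 0) :: --a--▸ t3
  t3 = 0 + 0 :: deadlocked
Partition-refinement fixed point:
  B0 = {s0}
  B1 = {s1, t2}
  B2 = {s2, t1, t3}
  B3 = {t0}
s0 ∈ B0, t0 ∈ B3 → different blocks

not bisimilar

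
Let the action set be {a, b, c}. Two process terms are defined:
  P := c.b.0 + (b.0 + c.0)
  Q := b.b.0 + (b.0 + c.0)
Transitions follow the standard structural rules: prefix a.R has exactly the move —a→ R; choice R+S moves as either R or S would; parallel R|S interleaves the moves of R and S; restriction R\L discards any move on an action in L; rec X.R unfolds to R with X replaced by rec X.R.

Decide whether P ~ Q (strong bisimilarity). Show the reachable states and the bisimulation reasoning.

not bisimilar

Reachable graph of P (3 states):
  s0 = c.b.0 + (b.0 + c.0) ⊢ ··b··> s1, ··c··> s1, ··c··> s2
  s1 = 0 ⊢ ∅
  s2 = b.0 ⊢ ··b··> s1
Reachable graph of Q (3 states):
  t0 = b.b.0 + (b.0 + c.0) ⊢ ··b··> t1, ··b··> t2, ··c··> t1
  t1 = 0 ⊢ ∅
  t2 = b.0 ⊢ ··b··> t1
Coarsest stable partition (strong bisimilarity classes):
  B0 = {s0}
  B1 = {s1, t1}
  B2 = {s2, t2}
  B3 = {t0}
s0 ∈ B0, t0 ∈ B3 → different blocks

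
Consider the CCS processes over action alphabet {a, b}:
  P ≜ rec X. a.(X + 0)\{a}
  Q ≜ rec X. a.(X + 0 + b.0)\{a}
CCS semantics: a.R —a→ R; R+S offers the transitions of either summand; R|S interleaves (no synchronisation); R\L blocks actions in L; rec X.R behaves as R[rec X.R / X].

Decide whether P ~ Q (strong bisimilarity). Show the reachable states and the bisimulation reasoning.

not bisimilar

LTS(P): 2 reachable states
  p0 = rec X. a.(X + 0)\{a} → -a-> p1
  p1 = ((rec X. a.(X + 0)\{a}) + 0)\{a} → deadlocked
LTS(Q): 3 reachable states
  q0 = rec X. a.(X + 0 + b.0)\{a} → -a-> q1
  q1 = ((rec X. a.(X + 0 + b.0)\{a}) + 0 + b.0)\{a} → -b-> q2
  q2 = 0\{a} → deadlocked
Partition-refinement fixed point:
  B0 = {p0}
  B1 = {p1, q2}
  B2 = {q0}
  B3 = {q1}
p0 ∈ B0, q0 ∈ B2 → different blocks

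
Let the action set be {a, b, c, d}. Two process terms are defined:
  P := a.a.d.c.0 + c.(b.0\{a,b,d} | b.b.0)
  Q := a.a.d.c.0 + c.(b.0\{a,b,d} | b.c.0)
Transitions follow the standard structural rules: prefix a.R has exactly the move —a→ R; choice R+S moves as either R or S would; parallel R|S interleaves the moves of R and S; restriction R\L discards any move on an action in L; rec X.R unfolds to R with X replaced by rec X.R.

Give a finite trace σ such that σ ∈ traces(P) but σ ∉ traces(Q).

P's transition system — 11 states:
  m0 = a.a.d.c.0 + c.(b.0\{a,b,d} | b.b.0) → --a--▸ m1, --c--▸ m2
  m1 = a.d.c.0 → --a--▸ m3
  m2 = b.0\{a,b,d} | b.b.0 → --b--▸ m4, --b--▸ m5
  m3 = d.c.0 → --d--▸ m6
  m4 = 0\{a,b,d} | b.b.0 → --b--▸ m7
  m5 = b.0\{a,b,d} | b.0 → --b--▸ m7, --b--▸ m8
  m6 = c.0 → --c--▸ m9
  m7 = 0\{a,b,d} | b.0 → --b--▸ m10
  m8 = b.0\{a,b,d} | 0 → --b--▸ m10
  m9 = 0 → deadlocked
  m10 = 0\{a,b,d} | 0 → deadlocked
Q's transition system — 11 states:
  n0 = a.a.d.c.0 + c.(b.0\{a,b,d} | b.c.0) → --a--▸ n1, --c--▸ n2
  n1 = a.d.c.0 → --a--▸ n3
  n2 = b.0\{a,b,d} | b.c.0 → --b--▸ n4, --b--▸ n5
  n3 = d.c.0 → --d--▸ n6
  n4 = 0\{a,b,d} | b.c.0 → --b--▸ n7
  n5 = b.0\{a,b,d} | c.0 → --b--▸ n7, --c--▸ n8
  n6 = c.0 → --c--▸ n9
  n7 = 0\{a,b,d} | c.0 → --c--▸ n10
  n8 = b.0\{a,b,d} | 0 → --b--▸ n10
  n9 = 0 → deadlocked
  n10 = 0\{a,b,d} | 0 → deadlocked
Trace ⟨cbbb⟩ through P, begin at {m0}:
  [1] c ⇒ {m2}
  [2] b ⇒ {m4, m5}
  [3] b ⇒ {m7, m8}
  [4] b ⇒ {m10}
  — P admits the full trace.
Trace ⟨cbbb⟩ through Q, begin at {n0}:
  [1] c ⇒ {n2}
  [2] b ⇒ {n4, n5}
  [3] b ⇒ {n7}
  [4] b ⇒ no successor for Q

cbbb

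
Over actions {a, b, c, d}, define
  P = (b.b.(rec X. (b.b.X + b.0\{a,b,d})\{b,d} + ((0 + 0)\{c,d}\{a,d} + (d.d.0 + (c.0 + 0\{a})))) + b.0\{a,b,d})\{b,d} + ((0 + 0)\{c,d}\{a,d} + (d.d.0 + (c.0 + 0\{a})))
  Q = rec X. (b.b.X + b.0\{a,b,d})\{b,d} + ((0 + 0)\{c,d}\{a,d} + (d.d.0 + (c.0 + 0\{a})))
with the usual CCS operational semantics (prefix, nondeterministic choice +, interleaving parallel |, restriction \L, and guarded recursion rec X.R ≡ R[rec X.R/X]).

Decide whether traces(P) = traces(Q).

YES

Reachable graph of P (3 states):
  s0 = (b.b.(rec X. (b.b.X + b.0\{a,b,d})\{b,d} + ((0 + 0)\{c,d}\{a,d} + (d.d.0 + (c.0 + 0\{a})))) + b.0\{a,b,d})\{b,d} + ((0 + 0)\{c,d}\{a,d} + (d.d.0 + (c.0 + 0\{a}))) :: --c--▸ s1, --d--▸ s2
  s1 = 0 :: (no moves)
  s2 = d.0 :: --d--▸ s1
Reachable graph of Q (3 states):
  t0 = rec X. (b.b.X + b.0\{a,b,d})\{b,d} + ((0 + 0)\{c,d}\{a,d} + (d.d.0 + (c.0 + 0\{a}))) :: --c--▸ t1, --d--▸ t2
  t1 = 0 :: (no moves)
  t2 = d.0 :: --d--▸ t1
Coarsest stable partition (strong bisimilarity classes):
  B0 = {s0, t0}
  B1 = {s2, t2}
  B2 = {s1, t1}
s0 ∈ B0, t0 ∈ B0 → same block
Bisimilar ⇒ trace-equivalent.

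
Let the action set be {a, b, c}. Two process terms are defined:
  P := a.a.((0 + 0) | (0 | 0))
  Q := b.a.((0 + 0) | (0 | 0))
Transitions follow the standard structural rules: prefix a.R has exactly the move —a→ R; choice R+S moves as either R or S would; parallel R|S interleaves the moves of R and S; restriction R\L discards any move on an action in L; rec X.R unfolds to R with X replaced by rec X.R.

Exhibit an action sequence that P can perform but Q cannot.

a

LTS(P): 3 reachable states
  m0 = a.a.((0 + 0) | (0 | 0)) → =a=> m1
  m1 = a.((0 + 0) | (0 | 0)) → =a=> m2
  m2 = (0 + 0) | (0 | 0) → ·
LTS(Q): 3 reachable states
  n0 = b.a.((0 + 0) | (0 | 0)) → =b=> n1
  n1 = a.((0 + 0) | (0 | 0)) → =a=> n2
  n2 = (0 + 0) | (0 | 0) → ·
Trace ⟨a⟩ through P, begin at {m0}:
  [1] a ⇒ {m1}
  P completes σ.
Trace ⟨a⟩ through Q, begin at {n0}:
  [1] a ⇒ ∅  — Q cannot continue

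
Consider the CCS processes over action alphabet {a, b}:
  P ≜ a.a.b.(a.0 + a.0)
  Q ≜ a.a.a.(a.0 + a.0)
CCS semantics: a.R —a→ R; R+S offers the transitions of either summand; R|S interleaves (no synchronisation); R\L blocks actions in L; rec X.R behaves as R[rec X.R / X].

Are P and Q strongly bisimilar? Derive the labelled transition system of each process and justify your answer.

P ≁ Q

P's transition system — 5 states:
  u0 = a.a.b.(a.0 + a.0) ⊢ —a→ u1
  u1 = a.b.(a.0 + a.0) ⊢ —a→ u2
  u2 = b.(a.0 + a.0) ⊢ —b→ u3
  u3 = a.0 + a.0 ⊢ —a→ u4
  u4 = 0 ⊢ deadlocked
Q's transition system — 5 states:
  v0 = a.a.a.(a.0 + a.0) ⊢ —a→ v1
  v1 = a.a.(a.0 + a.0) ⊢ —a→ v2
  v2 = a.(a.0 + a.0) ⊢ —a→ v3
  v3 = a.0 + a.0 ⊢ —a→ v4
  v4 = 0 ⊢ deadlocked
Coarsest stable partition (strong bisimilarity classes):
  B0 = {u0}
  B1 = {u1}
  B2 = {u2}
  B3 = {u3, v3}
  B4 = {u4, v4}
  B5 = {v0}
  B6 = {v1}
  B7 = {v2}
u0 ∈ B0, v0 ∈ B5 → different blocks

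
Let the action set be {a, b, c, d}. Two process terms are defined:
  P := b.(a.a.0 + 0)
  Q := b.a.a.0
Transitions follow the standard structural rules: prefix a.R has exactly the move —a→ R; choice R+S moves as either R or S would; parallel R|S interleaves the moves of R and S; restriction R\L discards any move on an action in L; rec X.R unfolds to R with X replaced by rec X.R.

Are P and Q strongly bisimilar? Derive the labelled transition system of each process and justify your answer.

LTS(P): 4 reachable states
  m0 = b.(a.a.0 + 0) | --b--▸ m1
  m1 = a.a.0 + 0 | --a--▸ m2
  m2 = a.0 | --a--▸ m3
  m3 = 0 | deadlocked
LTS(Q): 4 reachable states
  n0 = b.a.a.0 | --b--▸ n1
  n1 = a.a.0 | --a--▸ n2
  n2 = a.0 | --a--▸ n3
  n3 = 0 | deadlocked
Coarsest stable partition (strong bisimilarity classes):
  B0 = {m0, n0}
  B1 = {m1, n1}
  B2 = {m2, n2}
  B3 = {m3, n3}
m0 ∈ B0, n0 ∈ B0 → same block

YES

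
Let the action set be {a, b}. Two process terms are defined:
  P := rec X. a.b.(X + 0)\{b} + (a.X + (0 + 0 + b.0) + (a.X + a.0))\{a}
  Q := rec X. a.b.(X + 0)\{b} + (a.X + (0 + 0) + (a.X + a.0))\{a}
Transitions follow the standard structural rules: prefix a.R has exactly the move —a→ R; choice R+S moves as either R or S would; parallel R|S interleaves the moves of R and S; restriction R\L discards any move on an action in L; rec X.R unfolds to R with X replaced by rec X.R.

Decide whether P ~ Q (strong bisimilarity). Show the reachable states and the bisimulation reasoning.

Reachable graph of P (5 states):
  u0 = rec X. a.b.(X + 0)\{b} + (a.X + (0 + 0 + b.0) + (a.X + a.0))\{a} has moves --a--▸ u1, --b--▸ u2
  u1 = b.((rec X. a.b.(X + 0)\{b} + (a.X + (0 + 0 + b.0) + (a.X + a.0))\{a}) + 0)\{b} has moves --b--▸ u3
  u2 = 0\{a} has moves stopped
  u3 = ((rec X. a.b.(X + 0)\{b} + (a.X + (0 + 0 + b.0) + (a.X + a.0))\{a}) + 0)\{b} has moves --a--▸ u4
  u4 = (b.((rec X. a.b.(X + 0)\{b} + (a.X + (0 + 0 + b.0) + (a.X + a.0))\{a}) + 0)\{b})\{b} has moves stopped
Reachable graph of Q (4 states):
  v0 = rec X. a.b.(X + 0)\{b} + (a.X + (0 + 0) + (a.X + a.0))\{a} has moves --a--▸ v1
  v1 = b.((rec X. a.b.(X + 0)\{b} + (a.X + (0 + 0) + (a.X + a.0))\{a}) + 0)\{b} has moves --b--▸ v2
  v2 = ((rec X. a.b.(X + 0)\{b} + (a.X + (0 + 0) + (a.X + a.0))\{a}) + 0)\{b} has moves --a--▸ v3
  v3 = (b.((rec X. a.b.(X + 0)\{b} + (a.X + (0 + 0) + (a.X + a.0))\{a}) + 0)\{b})\{b} has moves stopped
Coarsest stable partition (strong bisimilarity classes):
  B0 = {u0}
  B1 = {u2, u4, v3}
  B2 = {u1, v1}
  B3 = {u3, v2}
  B4 = {v0}
u0 ∈ B0, v0 ∈ B4 → different blocks

P ≁ Q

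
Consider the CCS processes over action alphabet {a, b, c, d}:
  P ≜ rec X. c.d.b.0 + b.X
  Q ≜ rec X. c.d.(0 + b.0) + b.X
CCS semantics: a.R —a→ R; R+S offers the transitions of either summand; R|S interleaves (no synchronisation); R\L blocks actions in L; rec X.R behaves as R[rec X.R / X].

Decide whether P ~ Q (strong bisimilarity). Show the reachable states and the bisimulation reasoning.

LTS(P): 4 reachable states
  m0 = rec X. c.d.b.0 + b.X :: ··b··> m0, ··c··> m1
  m1 = d.b.0 :: ··d··> m2
  m2 = b.0 :: ··b··> m3
  m3 = 0 :: deadlocked
LTS(Q): 4 reachable states
  n0 = rec X. c.d.(0 + b.0) + b.X :: ··b··> n0, ··c··> n1
  n1 = d.(0 + b.0) :: ··d··> n2
  n2 = 0 + b.0 :: ··b··> n3
  n3 = 0 :: deadlocked
Partition-refinement fixed point:
  B0 = {m0, n0}
  B1 = {m1, n1}
  B2 = {m2, n2}
  B3 = {m3, n3}
m0 ∈ B0, n0 ∈ B0 → same block

P ~ Q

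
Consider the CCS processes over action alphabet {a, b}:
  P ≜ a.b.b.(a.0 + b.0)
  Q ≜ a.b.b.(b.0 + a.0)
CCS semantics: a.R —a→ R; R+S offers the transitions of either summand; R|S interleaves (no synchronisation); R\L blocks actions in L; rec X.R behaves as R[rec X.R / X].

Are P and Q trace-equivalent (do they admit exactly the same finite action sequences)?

YES

LTS(P): 5 reachable states
  m0 = a.b.b.(a.0 + b.0) has moves ··a··> m1
  m1 = b.b.(a.0 + b.0) has moves ··b··> m2
  m2 = b.(a.0 + b.0) has moves ··b··> m3
  m3 = a.0 + b.0 has moves ··a··> m4, ··b··> m4
  m4 = 0 has moves stopped
LTS(Q): 5 reachable states
  n0 = a.b.b.(b.0 + a.0) has moves ··a··> n1
  n1 = b.b.(b.0 + a.0) has moves ··b··> n2
  n2 = b.(b.0 + a.0) has moves ··b··> n3
  n3 = b.0 + a.0 has moves ··a··> n4, ··b··> n4
  n4 = 0 has moves stopped
Coarsest stable partition (strong bisimilarity classes):
  B0 = {m0, n0}
  B1 = {m1, n1}
  B2 = {m2, n2}
  B3 = {m3, n3}
  B4 = {m4, n4}
m0 ∈ B0, n0 ∈ B0 → same block
Bisimilar ⇒ trace-equivalent.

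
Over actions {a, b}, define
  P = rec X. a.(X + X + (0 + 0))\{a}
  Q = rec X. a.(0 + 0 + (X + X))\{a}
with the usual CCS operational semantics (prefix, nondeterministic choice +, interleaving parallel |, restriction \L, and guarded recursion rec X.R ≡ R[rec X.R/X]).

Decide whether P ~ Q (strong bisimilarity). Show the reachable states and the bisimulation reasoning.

P's transition system — 2 states:
  p0 = rec X. a.(X + X + (0 + 0))\{a} → =a=> p1
  p1 = ((rec X. a.(X + X + (0 + 0))\{a}) + (rec X. a.(X + X + (0 + 0))\{a}) + (0 + 0))\{a} → ·
Q's transition system — 2 states:
  q0 = rec X. a.(0 + 0 + (X + X))\{a} → =a=> q1
  q1 = (0 + 0 + ((rec X. a.(0 + 0 + (X + X))\{a}) + (rec X. a.(0 + 0 + (X + X))\{a})))\{a} → ·
Bisimilarity quotient blocks:
  B0 = {p0, q0}
  B1 = {p1, q1}
p0 ∈ B0, q0 ∈ B0 → same block

P ~ Q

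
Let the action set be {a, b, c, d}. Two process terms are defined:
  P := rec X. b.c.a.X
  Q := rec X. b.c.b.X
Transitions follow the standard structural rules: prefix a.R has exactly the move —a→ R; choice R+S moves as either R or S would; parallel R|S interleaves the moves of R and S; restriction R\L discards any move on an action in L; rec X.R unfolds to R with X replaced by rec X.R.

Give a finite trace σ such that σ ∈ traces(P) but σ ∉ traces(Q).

LTS(P): 3 reachable states
  u0 = rec X. b.c.a.X :: -b-> u1
  u1 = c.a.(rec X. b.c.a.X) :: -c-> u2
  u2 = a.(rec X. b.c.a.X) :: -a-> u0
LTS(Q): 3 reachable states
  v0 = rec X. b.c.b.X :: -b-> v1
  v1 = c.b.(rec X. b.c.b.X) :: -c-> v2
  v2 = b.(rec X. b.c.b.X) :: -b-> v0
Trace ⟨bca⟩ through P, begin at {u0}:
  [1] b ⇒ {u1}
  [2] c ⇒ {u2}
  [3] a ⇒ {u0}
  — P admits the full trace.
Trace ⟨bca⟩ through Q, begin at {v0}:
  [1] b ⇒ {v1}
  [2] c ⇒ {v2}
  [3] a ⇒ no successor for Q

bca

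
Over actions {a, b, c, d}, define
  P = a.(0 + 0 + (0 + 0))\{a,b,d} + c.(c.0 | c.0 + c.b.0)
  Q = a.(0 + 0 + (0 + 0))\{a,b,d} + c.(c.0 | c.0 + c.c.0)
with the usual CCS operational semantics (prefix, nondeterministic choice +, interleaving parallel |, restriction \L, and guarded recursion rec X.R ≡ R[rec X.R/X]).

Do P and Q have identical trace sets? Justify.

NO — witness ⟨ccb⟩

Reachable graph of P (8 states):
  u0 = a.(0 + 0 + (0 + 0))\{a,b,d} + c.(c.0 | c.0 + c.b.0) | ··a··> u1, ··c··> u2
  u1 = (0 + 0 + (0 + 0))\{a,b,d} | ∅
  u2 = c.0 | c.0 + c.b.0 | ··c··> u3, ··c··> u4, ··c··> u5
  u3 = 0 | c.0 | ··c··> u6
  u4 = b.0 | ··b··> u7
  u5 = c.0 | 0 | ··c··> u6
  u6 = 0 | 0 | ∅
  u7 = 0 | ∅
Reachable graph of Q (8 states):
  v0 = a.(0 + 0 + (0 + 0))\{a,b,d} + c.(c.0 | c.0 + c.c.0) | ··a··> v1, ··c··> v2
  v1 = (0 + 0 + (0 + 0))\{a,b,d} | ∅
  v2 = c.0 | c.0 + c.c.0 | ··c··> v3, ··c··> v4, ··c··> v5
  v3 = 0 | c.0 | ··c··> v6
  v4 = c.0 | ··c··> v7
  v5 = c.0 | 0 | ··c··> v6
  v6 = 0 | 0 | ∅
  v7 = 0 | ∅
Trace ⟨ccb⟩ through P, begin at {u0}:
  step 1 (c): {u2}
  step 2 (c): {u3, u4, u5}
  step 3 (b): {u7}
  — P admits the full trace.
Trace ⟨ccb⟩ through Q, begin at {v0}:
  step 1 (c): {v2}
  step 2 (c): {v3, v4, v5}
  step 3 (b): ∅  — Q cannot continue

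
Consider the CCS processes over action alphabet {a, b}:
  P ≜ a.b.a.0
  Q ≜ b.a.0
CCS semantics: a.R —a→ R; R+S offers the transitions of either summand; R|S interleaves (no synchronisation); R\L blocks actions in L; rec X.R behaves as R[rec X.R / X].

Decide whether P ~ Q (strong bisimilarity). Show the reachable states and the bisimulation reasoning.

NO

LTS(P): 4 reachable states
  p0 = a.b.a.0 has moves —a→ p1
  p1 = b.a.0 has moves —b→ p2
  p2 = a.0 has moves —a→ p3
  p3 = 0 has moves ∅
LTS(Q): 3 reachable states
  q0 = b.a.0 has moves —b→ q1
  q1 = a.0 has moves —a→ q2
  q2 = 0 has moves ∅
Coarsest stable partition (strong bisimilarity classes):
  B0 = {p0}
  B1 = {p1, q0}
  B2 = {p2, q1}
  B3 = {p3, q2}
p0 ∈ B0, q0 ∈ B1 → different blocks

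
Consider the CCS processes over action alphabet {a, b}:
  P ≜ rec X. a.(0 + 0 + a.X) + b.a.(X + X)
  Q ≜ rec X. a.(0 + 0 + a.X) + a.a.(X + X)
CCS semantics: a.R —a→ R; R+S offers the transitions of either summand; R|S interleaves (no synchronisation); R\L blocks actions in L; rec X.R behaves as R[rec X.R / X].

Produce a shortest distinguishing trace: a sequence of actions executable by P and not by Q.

P's transition system — 4 states:
  p0 = rec X. a.(0 + 0 + a.X) + b.a.(X + X) → ··a··> p1, ··b··> p2
  p1 = 0 + 0 + a.(rec X. a.(0 + 0 + a.X) + b.a.(X + X)) → ··a··> p0
  p2 = a.((rec X. a.(0 + 0 + a.X) + b.a.(X + X)) + (rec X. a.(0 + 0 + a.X) + b.a.(X + X))) → ··a··> p3
  p3 = (rec X. a.(0 + 0 + a.X) + b.a.(X + X)) + (rec X. a.(0 + 0 + a.X) + b.a.(X + X)) → ··a··> p1, ··b··> p2
Q's transition system — 4 states:
  q0 = rec X. a.(0 + 0 + a.X) + a.a.(X + X) → ··a··> q1, ··a··> q2
  q1 = 0 + 0 + a.(rec X. a.(0 + 0 + a.X) + a.a.(X + X)) → ··a··> q0
  q2 = a.((rec X. a.(0 + 0 + a.X) + a.a.(X + X)) + (rec X. a.(0 + 0 + a.X) + a.a.(X + X))) → ··a··> q3
  q3 = (rec X. a.(0 + 0 + a.X) + a.a.(X + X)) + (rec X. a.(0 + 0 + a.X) + a.a.(X + X)) → ··a··> q1, ··a··> q2
Trace ⟨b⟩ through P, begin at {p0}:
  after b @ step 1: {p2}
  P completes σ.
Trace ⟨b⟩ through Q, begin at {q0}:
  after b @ step 1: ∅  — Q cannot continue

b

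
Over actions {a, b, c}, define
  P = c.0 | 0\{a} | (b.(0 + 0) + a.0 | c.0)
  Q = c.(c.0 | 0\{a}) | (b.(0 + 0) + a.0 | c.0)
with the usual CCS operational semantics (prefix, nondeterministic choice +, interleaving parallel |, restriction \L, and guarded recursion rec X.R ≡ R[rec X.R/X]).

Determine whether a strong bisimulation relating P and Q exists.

P ≁ Q

P's transition system — 10 states:
  m0 = c.0 | 0\{a} | (b.(0 + 0) + a.0 | c.0) has moves -a-> m1, -b-> m2, -c-> m3, -c-> m4
  m1 = c.0 | 0\{a} | (0 | c.0) has moves -c-> m5, -c-> m6
  m2 = c.0 | 0\{a} | (0 + 0) has moves -c-> m7
  m3 = 0 | 0\{a} | (b.(0 + 0) + a.0 | c.0) has moves -a-> m5, -b-> m7, -c-> m8
  m4 = c.0 | 0\{a} | (a.0 | 0) has moves -a-> m6, -c-> m8
  m5 = 0 | 0\{a} | (0 | c.0) has moves -c-> m9
  m6 = c.0 | 0\{a} | (0 | 0) has moves -c-> m9
  m7 = 0 | 0\{a} | (0 + 0) has moves stopped
  m8 = 0 | 0\{a} | (a.0 | 0) has moves -a-> m9
  m9 = 0 | 0\{a} | (0 | 0) has moves stopped
Q's transition system — 15 states:
  n0 = c.(c.0 | 0\{a}) | (b.(0 + 0) + a.0 | c.0) has moves -a-> n1, -b-> n2, -c-> n3, -c-> n4
  n1 = c.(c.0 | 0\{a}) | (0 | c.0) has moves -c-> n5, -c-> n6
  n2 = c.(c.0 | 0\{a}) | (0 + 0) has moves -c-> n7
  n3 = c.(c.0 | 0\{a}) | (a.0 | 0) has moves -a-> n5, -c-> n8
  n4 = c.0 | 0\{a} | (b.(0 + 0) + a.0 | c.0) has moves -a-> n6, -b-> n7, -c-> n8, -c-> n9
  n5 = c.(c.0 | 0\{a}) | (0 | 0) has moves -c-> n10
  n6 = c.0 | 0\{a} | (0 | c.0) has moves -c-> n10, -c-> n11
  n7 = c.0 | 0\{a} | (0 + 0) has moves -c-> n12
  n8 = c.0 | 0\{a} | (a.0 | 0) has moves -a-> n10, -c-> n13
  n9 = 0 | 0\{a} | (b.(0 + 0) + a.0 | c.0) has moves -a-> n11, -b-> n12, -c-> n13
  n10 = c.0 | 0\{a} | (0 | 0) has moves -c-> n14
  n11 = 0 | 0\{a} | (0 | c.0) has moves -c-> n14
  n12 = 0 | 0\{a} | (0 + 0) has moves stopped
  n13 = 0 | 0\{a} | (a.0 | 0) has moves -a-> n14
  n14 = 0 | 0\{a} | (0 | 0) has moves stopped
Partition-refinement fixed point:
  B0 = {m0, n4}
  B1 = {m1, n2, n5, n6}
  B2 = {m2, m5, m6, n10, n11, n7}
  B3 = {m7, m9, n12, n14}
  B4 = {m4, n8}
  B5 = {m8, n13}
  B6 = {m3, n9}
  B7 = {n0}
  B8 = {n1}
  B9 = {n3}
m0 ∈ B0, n0 ∈ B7 → different blocks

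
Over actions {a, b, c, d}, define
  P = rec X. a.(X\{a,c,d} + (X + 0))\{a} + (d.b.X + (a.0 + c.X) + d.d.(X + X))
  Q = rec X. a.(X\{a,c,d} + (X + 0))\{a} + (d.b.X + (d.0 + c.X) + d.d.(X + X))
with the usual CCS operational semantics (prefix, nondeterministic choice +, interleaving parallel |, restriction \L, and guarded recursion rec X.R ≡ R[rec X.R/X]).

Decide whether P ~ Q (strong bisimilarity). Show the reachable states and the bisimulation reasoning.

LTS(P): 10 reachable states
  p0 = rec X. a.(X\{a,c,d} + (X + 0))\{a} + (d.b.X + (a.0 + c.X) + d.d.(X + X)) :: -a-> p1, -a-> p2, -c-> p0, -d-> p3, -d-> p4
  p1 = ((rec X. a.(X\{a,c,d} + (X + 0))\{a} + (d.b.X + (a.0 + c.X) + d.d.(X + X)))\{a,c,d} + ((rec X. a.(X\{a,c,d} + (X + 0))\{a} + (d.b.X + (a.0 + c.X) + d.d.(X + X))) + 0))\{a} :: -c-> p5, -d-> p6, -d-> p7
  p2 = 0 :: deadlocked
  p3 = b.(rec X. a.(X\{a,c,d} + (X + 0))\{a} + (d.b.X + (a.0 + c.X) + d.d.(X + X))) :: -b-> p0
  p4 = d.((rec X. a.(X\{a,c,d} + (X + 0))\{a} + (d.b.X + (a.0 + c.X) + d.d.(X + X))) + (rec X. a.(X\{a,c,d} + (X + 0))\{a} + (d.b.X + (a.0 + c.X) + d.d.(X + X)))) :: -d-> p8
  p5 = (rec X. a.(X\{a,c,d} + (X + 0))\{a} + (d.b.X + (a.0 + c.X) + d.d.(X + X)))\{a} :: -c-> p5, -d-> p6, -d-> p7
  p6 = (b.(rec X. a.(X\{a,c,d} + (X + 0))\{a} + (d.b.X + (a.0 + c.X) + d.d.(X + X))))\{a} :: -b-> p5
  p7 = (d.((rec X. a.(X\{a,c,d} + (X + 0))\{a} + (d.b.X + (a.0 + c.X) + d.d.(X + X))) + (rec X. a.(X\{a,c,d} + (X + 0))\{a} + (d.b.X + (a.0 + c.X) + d.d.(X + X)))))\{a} :: -d-> p9
  p8 = (rec X. a.(X\{a,c,d} + (X + 0))\{a} + (d.b.X + (a.0 + c.X) + d.d.(X + X))) + (rec X. a.(X\{a,c,d} + (X + 0))\{a} + (d.b.X + (a.0 + c.X) + d.d.(X + X))) :: -a-> p1, -a-> p2, -c-> p0, -d-> p3, -d-> p4
  p9 = ((rec X. a.(X\{a,c,d} + (X + 0))\{a} + (d.b.X + (a.0 + c.X) + d.d.(X + X))) + (rec X. a.(X\{a,c,d} + (X + 0))\{a} + (d.b.X + (a.0 + c.X) + d.d.(X + X))))\{a} :: -c-> p5, -d-> p6, -d-> p7
LTS(Q): 11 reachable states
  q0 = rec X. a.(X\{a,c,d} + (X + 0))\{a} + (d.b.X + (d.0 + c.X) + d.d.(X + X)) :: -a-> q1, -c-> q0, -d-> q2, -d-> q3, -d-> q4
  q1 = ((rec X. a.(X\{a,c,d} + (X + 0))\{a} + (d.b.X + (d.0 + c.X) + d.d.(X + X)))\{a,c,d} + ((rec X. a.(X\{a,c,d} + (X + 0))\{a} + (d.b.X + (d.0 + c.X) + d.d.(X + X))) + 0))\{a} :: -c-> q5, -d-> q6, -d-> q7, -d-> q8
  q2 = 0 :: deadlocked
  q3 = b.(rec X. a.(X\{a,c,d} + (X + 0))\{a} + (d.b.X + (d.0 + c.X) + d.d.(X + X))) :: -b-> q0
  q4 = d.((rec X. a.(X\{a,c,d} + (X + 0))\{a} + (d.b.X + (d.0 + c.X) + d.d.(X + X))) + (rec X. a.(X\{a,c,d} + (X + 0))\{a} + (d.b.X + (d.0 + c.X) + d.d.(X + X)))) :: -d-> q9
  q5 = (rec X. a.(X\{a,c,d} + (X + 0))\{a} + (d.b.X + (d.0 + c.X) + d.d.(X + X)))\{a} :: -c-> q5, -d-> q6, -d-> q7, -d-> q8
  q6 = (b.(rec X. a.(X\{a,c,d} + (X + 0))\{a} + (d.b.X + (d.0 + c.X) + d.d.(X + X))))\{a} :: -b-> q5
  q7 = (d.((rec X. a.(X\{a,c,d} + (X + 0))\{a} + (d.b.X + (d.0 + c.X) + d.d.(X + X))) + (rec X. a.(X\{a,c,d} + (X + 0))\{a} + (d.b.X + (d.0 + c.X) + d.d.(X + X)))))\{a} :: -d-> q10
  q8 = 0\{a} :: deadlocked
  q9 = (rec X. a.(X\{a,c,d} + (X + 0))\{a} + (d.b.X + (d.0 + c.X) + d.d.(X + X))) + (rec X. a.(X\{a,c,d} + (X + 0))\{a} + (d.b.X + (d.0 + c.X) + d.d.(X + X))) :: -a-> q1, -c-> q0, -d-> q2, -d-> q3, -d-> q4
  q10 = ((rec X. a.(X\{a,c,d} + (X + 0))\{a} + (d.b.X + (d.0 + c.X) + d.d.(X + X))) + (rec X. a.(X\{a,c,d} + (X + 0))\{a} + (d.b.X + (d.0 + c.X) + d.d.(X + X))))\{a} :: -c-> q5, -d-> q6, -d-> q7, -d-> q8
Partition-refinement fixed point:
  B0 = {p0, p8}
  B1 = {p2, q2, q8}
  B2 = {p3}
  B3 = {p4}
  B4 = {p1, p5, p9}
  B5 = {p6}
  B6 = {p7}
  B7 = {q0, q9}
  B8 = {q1, q10, q5}
  B9 = {q7}
  B10 = {q6}
  B11 = {q4}
  B12 = {q3}
p0 ∈ B0, q0 ∈ B7 → different blocks

not bisimilar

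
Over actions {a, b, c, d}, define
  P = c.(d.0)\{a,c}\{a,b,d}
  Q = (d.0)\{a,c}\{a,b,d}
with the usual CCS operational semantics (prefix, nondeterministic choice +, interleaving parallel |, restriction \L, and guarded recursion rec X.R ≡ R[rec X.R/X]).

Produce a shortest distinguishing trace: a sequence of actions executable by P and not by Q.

Reachable graph of P (2 states):
  s0 = c.(d.0)\{a,c}\{a,b,d} | --c--▸ s1
  s1 = (d.0)\{a,c}\{a,b,d} | deadlocked
Reachable graph of Q (1 states):
  t0 = (d.0)\{a,c}\{a,b,d} | deadlocked
Run σ = ⟨c⟩ on P: start {s0}
  step 1 (c): {s1}
  P completes σ.
Run σ = ⟨c⟩ on Q: start {t0}
  step 1 (c): ∅ (Q stuck)

c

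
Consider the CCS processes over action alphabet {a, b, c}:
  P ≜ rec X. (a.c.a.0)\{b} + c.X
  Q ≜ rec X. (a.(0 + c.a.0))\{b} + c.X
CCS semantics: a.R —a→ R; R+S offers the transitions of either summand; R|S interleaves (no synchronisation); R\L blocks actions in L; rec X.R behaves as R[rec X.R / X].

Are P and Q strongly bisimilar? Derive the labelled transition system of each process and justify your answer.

YES

LTS(P): 4 reachable states
  s0 = rec X. (a.c.a.0)\{b} + c.X ⊢ —a→ s1, —c→ s0
  s1 = (c.a.0)\{b} ⊢ —c→ s2
  s2 = (a.0)\{b} ⊢ —a→ s3
  s3 = 0\{b} ⊢ stopped
LTS(Q): 4 reachable states
  t0 = rec X. (a.(0 + c.a.0))\{b} + c.X ⊢ —a→ t1, —c→ t0
  t1 = (0 + c.a.0)\{b} ⊢ —c→ t2
  t2 = (a.0)\{b} ⊢ —a→ t3
  t3 = 0\{b} ⊢ stopped
Partition-refinement fixed point:
  B0 = {s0, t0}
  B1 = {s1, t1}
  B2 = {s2, t2}
  B3 = {s3, t3}
s0 ∈ B0, t0 ∈ B0 → same block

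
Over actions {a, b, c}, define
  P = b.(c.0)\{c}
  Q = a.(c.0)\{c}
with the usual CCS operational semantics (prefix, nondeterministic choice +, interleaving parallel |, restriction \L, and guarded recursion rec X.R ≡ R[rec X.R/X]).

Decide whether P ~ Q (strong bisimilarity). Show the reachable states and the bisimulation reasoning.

P's transition system — 2 states:
  u0 = b.(c.0)\{c} | --b--▸ u1
  u1 = (c.0)\{c} | (no moves)
Q's transition system — 2 states:
  v0 = a.(c.0)\{c} | --a--▸ v1
  v1 = (c.0)\{c} | (no moves)
Coarsest stable partition (strong bisimilarity classes):
  B0 = {u0}
  B1 = {u1, v1}
  B2 = {v0}
u0 ∈ B0, v0 ∈ B2 → different blocks

P ≁ Q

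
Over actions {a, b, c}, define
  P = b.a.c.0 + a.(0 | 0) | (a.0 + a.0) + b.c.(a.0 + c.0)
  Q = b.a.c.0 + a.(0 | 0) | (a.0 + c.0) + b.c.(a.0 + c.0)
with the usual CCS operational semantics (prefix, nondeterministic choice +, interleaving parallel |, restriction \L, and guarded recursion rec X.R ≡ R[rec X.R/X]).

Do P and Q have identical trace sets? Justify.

Reachable graph of P (9 states):
  s0 = b.a.c.0 + a.(0 | 0) | (a.0 + a.0) + b.c.(a.0 + c.0) has moves --a--▸ s1, --a--▸ s2, --b--▸ s3, --b--▸ s4
  s1 = 0 | 0 | (a.0 + a.0) has moves --a--▸ s5
  s2 = a.(0 | 0) | 0 has moves --a--▸ s5
  s3 = a.c.0 has moves --a--▸ s6
  s4 = c.(a.0 + c.0) has moves --c--▸ s7
  s5 = 0 | 0 | 0 has moves ·
  s6 = c.0 has moves --c--▸ s8
  s7 = a.0 + c.0 has moves --a--▸ s8, --c--▸ s8
  s8 = 0 has moves ·
Reachable graph of Q (9 states):
  t0 = b.a.c.0 + a.(0 | 0) | (a.0 + c.0) + b.c.(a.0 + c.0) has moves --a--▸ t1, --a--▸ t2, --b--▸ t3, --b--▸ t4, --c--▸ t2
  t1 = 0 | 0 | (a.0 + c.0) has moves --a--▸ t5, --c--▸ t5
  t2 = a.(0 | 0) | 0 has moves --a--▸ t5
  t3 = a.c.0 has moves --a--▸ t6
  t4 = c.(a.0 + c.0) has moves --c--▸ t7
  t5 = 0 | 0 | 0 has moves ·
  t6 = c.0 has moves --c--▸ t8
  t7 = a.0 + c.0 has moves --a--▸ t8, --c--▸ t8
  t8 = 0 has moves ·
Executing c from Q (initial set {t0}):
  [1] c ⇒ {t2}
  Q completes σ.
Executing c from P (initial set {s0}):
  [1] c ⇒ ∅  — P cannot continue

NO — witness ⟨c⟩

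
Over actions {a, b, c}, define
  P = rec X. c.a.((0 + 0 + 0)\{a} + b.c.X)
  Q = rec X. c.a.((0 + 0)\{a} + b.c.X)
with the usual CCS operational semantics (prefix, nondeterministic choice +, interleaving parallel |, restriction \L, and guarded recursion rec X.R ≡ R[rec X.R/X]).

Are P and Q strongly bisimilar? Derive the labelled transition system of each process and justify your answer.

Reachable graph of P (4 states):
  p0 = rec X. c.a.((0 + 0 + 0)\{a} + b.c.X) → =c=> p1
  p1 = a.((0 + 0 + 0)\{a} + b.c.(rec X. c.a.((0 + 0 + 0)\{a} + b.c.X))) → =a=> p2
  p2 = (0 + 0 + 0)\{a} + b.c.(rec X. c.a.((0 + 0 + 0)\{a} + b.c.X)) → =b=> p3
  p3 = c.(rec X. c.a.((0 + 0 + 0)\{a} + b.c.X)) → =c=> p0
Reachable graph of Q (4 states):
  q0 = rec X. c.a.((0 + 0)\{a} + b.c.X) → =c=> q1
  q1 = a.((0 + 0)\{a} + b.c.(rec X. c.a.((0 + 0)\{a} + b.c.X))) → =a=> q2
  q2 = (0 + 0)\{a} + b.c.(rec X. c.a.((0 + 0)\{a} + b.c.X)) → =b=> q3
  q3 = c.(rec X. c.a.((0 + 0)\{a} + b.c.X)) → =c=> q0
Bisimilarity quotient blocks:
  B0 = {p0, q0}
  B1 = {p1, q1}
  B2 = {p2, q2}
  B3 = {p3, q3}
p0 ∈ B0, q0 ∈ B0 → same block

P ~ Q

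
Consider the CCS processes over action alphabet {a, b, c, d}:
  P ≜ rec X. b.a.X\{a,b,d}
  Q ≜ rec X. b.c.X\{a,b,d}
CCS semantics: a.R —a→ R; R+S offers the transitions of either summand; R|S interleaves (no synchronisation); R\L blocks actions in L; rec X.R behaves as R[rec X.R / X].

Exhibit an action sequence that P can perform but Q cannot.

ba

Reachable graph of P (3 states):
  m0 = rec X. b.a.X\{a,b,d} has moves —b→ m1
  m1 = a.(rec X. b.a.X\{a,b,d})\{a,b,d} has moves —a→ m2
  m2 = (rec X. b.a.X\{a,b,d})\{a,b,d} has moves stopped
Reachable graph of Q (3 states):
  n0 = rec X. b.c.X\{a,b,d} has moves —b→ n1
  n1 = c.(rec X. b.c.X\{a,b,d})\{a,b,d} has moves —c→ n2
  n2 = (rec X. b.c.X\{a,b,d})\{a,b,d} has moves stopped
Trace ⟨ba⟩ through P, begin at {m0}:
  after b @ step 1: {m1}
  after a @ step 2: {m2}
  ✓ P
Trace ⟨ba⟩ through Q, begin at {n0}:
  after b @ step 1: {n1}
  after a @ step 2: ∅ (Q stuck)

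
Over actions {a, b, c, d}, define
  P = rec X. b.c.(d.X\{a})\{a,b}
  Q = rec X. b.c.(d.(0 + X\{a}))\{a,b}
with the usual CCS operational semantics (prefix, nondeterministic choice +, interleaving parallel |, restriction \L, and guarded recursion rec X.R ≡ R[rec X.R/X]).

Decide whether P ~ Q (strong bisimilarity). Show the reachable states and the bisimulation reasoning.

YES

LTS(P): 4 reachable states
  m0 = rec X. b.c.(d.X\{a})\{a,b} :: ··b··> m1
  m1 = c.(d.(rec X. b.c.(d.X\{a})\{a,b})\{a})\{a,b} :: ··c··> m2
  m2 = (d.(rec X. b.c.(d.X\{a})\{a,b})\{a})\{a,b} :: ··d··> m3
  m3 = (rec X. b.c.(d.X\{a})\{a,b})\{a}\{a,b} :: ∅
LTS(Q): 4 reachable states
  n0 = rec X. b.c.(d.(0 + X\{a}))\{a,b} :: ··b··> n1
  n1 = c.(d.(0 + (rec X. b.c.(d.(0 + X\{a}))\{a,b})\{a}))\{a,b} :: ··c··> n2
  n2 = (d.(0 + (rec X. b.c.(d.(0 + X\{a}))\{a,b})\{a}))\{a,b} :: ··d··> n3
  n3 = (0 + (rec X. b.c.(d.(0 + X\{a}))\{a,b})\{a})\{a,b} :: ∅
Bisimilarity quotient blocks:
  B0 = {m0, n0}
  B1 = {m1, n1}
  B2 = {m2, n2}
  B3 = {m3, n3}
m0 ∈ B0, n0 ∈ B0 → same block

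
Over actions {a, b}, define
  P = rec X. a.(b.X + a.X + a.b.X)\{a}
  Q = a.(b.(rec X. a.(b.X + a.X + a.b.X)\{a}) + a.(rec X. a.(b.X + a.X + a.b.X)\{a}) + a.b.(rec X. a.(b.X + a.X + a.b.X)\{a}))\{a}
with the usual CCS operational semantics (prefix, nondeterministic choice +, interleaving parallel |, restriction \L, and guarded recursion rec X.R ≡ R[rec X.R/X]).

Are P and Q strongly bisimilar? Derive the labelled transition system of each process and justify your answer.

P ~ Q

P's transition system — 3 states:
  m0 = rec X. a.(b.X + a.X + a.b.X)\{a} :: =a=> m1
  m1 = (b.(rec X. a.(b.X + a.X + a.b.X)\{a}) + a.(rec X. a.(b.X + a.X + a.b.X)\{a}) + a.b.(rec X. a.(b.X + a.X + a.b.X)\{a}))\{a} :: =b=> m2
  m2 = (rec X. a.(b.X + a.X + a.b.X)\{a})\{a} :: ∅
Q's transition system — 3 states:
  n0 = a.(b.(rec X. a.(b.X + a.X + a.b.X)\{a}) + a.(rec X. a.(b.X + a.X + a.b.X)\{a}) + a.b.(rec X. a.(b.X + a.X + a.b.X)\{a}))\{a} :: =a=> n1
  n1 = (b.(rec X. a.(b.X + a.X + a.b.X)\{a}) + a.(rec X. a.(b.X + a.X + a.b.X)\{a}) + a.b.(rec X. a.(b.X + a.X + a.b.X)\{a}))\{a} :: =b=> n2
  n2 = (rec X. a.(b.X + a.X + a.b.X)\{a})\{a} :: ∅
Partition-refinement fixed point:
  B0 = {m0, n0}
  B1 = {m1, n1}
  B2 = {m2, n2}
m0 ∈ B0, n0 ∈ B0 → same block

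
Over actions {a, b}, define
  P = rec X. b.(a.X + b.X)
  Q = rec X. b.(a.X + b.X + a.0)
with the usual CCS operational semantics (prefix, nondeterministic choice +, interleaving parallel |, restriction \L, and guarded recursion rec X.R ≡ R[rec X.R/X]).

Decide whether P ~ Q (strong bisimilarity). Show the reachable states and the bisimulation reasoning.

P's transition system — 2 states:
  s0 = rec X. b.(a.X + b.X) | -b-> s1
  s1 = a.(rec X. b.(a.X + b.X)) + b.(rec X. b.(a.X + b.X)) | -a-> s0, -b-> s0
Q's transition system — 3 states:
  t0 = rec X. b.(a.X + b.X + a.0) | -b-> t1
  t1 = a.(rec X. b.(a.X + b.X + a.0)) + b.(rec X. b.(a.X + b.X + a.0)) + a.0 | -a-> t0, -a-> t2, -b-> t0
  t2 = 0 | ·
Partition-refinement fixed point:
  B0 = {s0}
  B1 = {s1}
  B2 = {t0}
  B3 = {t1}
  B4 = {t2}
s0 ∈ B0, t0 ∈ B2 → different blocks

not bisimilar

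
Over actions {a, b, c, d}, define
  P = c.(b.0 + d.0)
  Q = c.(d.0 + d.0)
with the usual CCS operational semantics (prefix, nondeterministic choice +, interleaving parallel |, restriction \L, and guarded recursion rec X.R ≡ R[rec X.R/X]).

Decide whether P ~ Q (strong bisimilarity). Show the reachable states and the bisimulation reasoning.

NO

Reachable graph of P (3 states):
  p0 = c.(b.0 + d.0) has moves —c→ p1
  p1 = b.0 + d.0 has moves —b→ p2, —d→ p2
  p2 = 0 has moves ·
Reachable graph of Q (3 states):
  q0 = c.(d.0 + d.0) has moves —c→ q1
  q1 = d.0 + d.0 has moves —d→ q2
  q2 = 0 has moves ·
Coarsest stable partition (strong bisimilarity classes):
  B0 = {p0}
  B1 = {p1}
  B2 = {p2, q2}
  B3 = {q0}
  B4 = {q1}
p0 ∈ B0, q0 ∈ B3 → different blocks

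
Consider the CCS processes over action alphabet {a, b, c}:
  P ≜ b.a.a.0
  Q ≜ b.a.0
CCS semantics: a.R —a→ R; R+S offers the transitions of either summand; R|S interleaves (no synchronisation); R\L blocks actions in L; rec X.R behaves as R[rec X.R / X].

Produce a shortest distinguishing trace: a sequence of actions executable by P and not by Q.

Reachable graph of P (4 states):
  u0 = b.a.a.0 has moves —b→ u1
  u1 = a.a.0 has moves —a→ u2
  u2 = a.0 has moves —a→ u3
  u3 = 0 has moves stopped
Reachable graph of Q (3 states):
  v0 = b.a.0 has moves —b→ v1
  v1 = a.0 has moves —a→ v2
  v2 = 0 has moves stopped
Trace ⟨baa⟩ through P, begin at {u0}:
  after b @ step 1: {u1}
  after a @ step 2: {u2}
  after a @ step 3: {u3}
  P completes σ.
Trace ⟨baa⟩ through Q, begin at {v0}:
  after b @ step 1: {v1}
  after a @ step 2: {v2}
  after a @ step 3: no successor for Q

baa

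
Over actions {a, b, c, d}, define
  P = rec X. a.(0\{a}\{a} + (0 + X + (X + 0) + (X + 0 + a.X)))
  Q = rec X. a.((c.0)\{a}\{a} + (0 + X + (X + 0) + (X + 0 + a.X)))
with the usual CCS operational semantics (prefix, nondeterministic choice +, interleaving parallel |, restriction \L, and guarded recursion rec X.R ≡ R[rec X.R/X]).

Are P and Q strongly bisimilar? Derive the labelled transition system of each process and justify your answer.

NO

LTS(P): 2 reachable states
  p0 = rec X. a.(0\{a}\{a} + (0 + X + (X + 0) + (X + 0 + a.X))) has moves -a-> p1
  p1 = 0\{a}\{a} + (0 + (rec X. a.(0\{a}\{a} + (0 + X + (X + 0) + (X + 0 + a.X)))) + ((rec X. a.(0\{a}\{a} + (0 + X + (X + 0) + (X + 0 + a.X)))) + 0) + ((rec X. a.(0\{a}\{a} + (0 + X + (X + 0) + (X + 0 + a.X)))) + 0 + a.(rec X. a.(0\{a}\{a} + (0 + X + (X + 0) + (X + 0 + a.X)))))) has moves -a-> p0, -a-> p1
LTS(Q): 3 reachable states
  q0 = rec X. a.((c.0)\{a}\{a} + (0 + X + (X + 0) + (X + 0 + a.X))) has moves -a-> q1
  q1 = (c.0)\{a}\{a} + (0 + (rec X. a.((c.0)\{a}\{a} + (0 + X + (X + 0) + (X + 0 + a.X)))) + ((rec X. a.((c.0)\{a}\{a} + (0 + X + (X + 0) + (X + 0 + a.X)))) + 0) + ((rec X. a.((c.0)\{a}\{a} + (0 + X + (X + 0) + (X + 0 + a.X)))) + 0 + a.(rec X. a.((c.0)\{a}\{a} + (0 + X + (X + 0) + (X + 0 + a.X)))))) has moves -a-> q0, -a-> q1, -c-> q2
  q2 = 0\{a}\{a} has moves ·
Bisimilarity quotient blocks:
  B0 = {p0, p1}
  B1 = {q0}
  B2 = {q1}
  B3 = {q2}
p0 ∈ B0, q0 ∈ B1 → different blocks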